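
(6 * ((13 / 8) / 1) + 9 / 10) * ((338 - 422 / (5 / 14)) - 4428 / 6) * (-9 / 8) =3789909 / 200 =18949.54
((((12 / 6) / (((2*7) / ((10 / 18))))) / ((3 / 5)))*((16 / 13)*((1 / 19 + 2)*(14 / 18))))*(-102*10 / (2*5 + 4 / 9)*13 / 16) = -55250 / 2679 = -20.62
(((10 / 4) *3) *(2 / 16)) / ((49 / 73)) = 1095 / 784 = 1.40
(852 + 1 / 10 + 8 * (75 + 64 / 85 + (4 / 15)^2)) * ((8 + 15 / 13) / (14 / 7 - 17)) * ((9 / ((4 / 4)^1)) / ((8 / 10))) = -78112979 / 7800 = -10014.48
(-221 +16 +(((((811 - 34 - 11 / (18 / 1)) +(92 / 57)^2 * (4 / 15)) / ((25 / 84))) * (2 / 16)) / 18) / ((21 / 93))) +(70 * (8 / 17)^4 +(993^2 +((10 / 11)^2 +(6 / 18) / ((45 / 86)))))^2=26133534373653399561462749642887303 / 26877993333371335089000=972302286465.95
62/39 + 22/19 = 2036/741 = 2.75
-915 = -915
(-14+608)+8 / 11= 6542 / 11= 594.73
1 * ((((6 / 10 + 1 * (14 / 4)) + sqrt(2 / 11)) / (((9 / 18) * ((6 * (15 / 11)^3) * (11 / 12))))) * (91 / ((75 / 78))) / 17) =104104 * sqrt(22) / 1434375 + 23475452 / 7171875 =3.61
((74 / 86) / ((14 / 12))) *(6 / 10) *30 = 3996 / 301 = 13.28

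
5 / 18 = 0.28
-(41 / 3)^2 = -1681 / 9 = -186.78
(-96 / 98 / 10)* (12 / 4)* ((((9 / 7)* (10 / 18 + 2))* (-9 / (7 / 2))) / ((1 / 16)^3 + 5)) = 40697856 / 81958135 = 0.50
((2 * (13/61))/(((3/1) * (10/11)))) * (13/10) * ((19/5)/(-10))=-35321/457500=-0.08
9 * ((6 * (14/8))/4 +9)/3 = 279/8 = 34.88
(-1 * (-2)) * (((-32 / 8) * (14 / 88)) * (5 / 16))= -35 / 88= -0.40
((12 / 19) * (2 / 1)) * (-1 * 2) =-48 / 19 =-2.53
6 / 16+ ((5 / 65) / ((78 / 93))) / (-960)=121649 / 324480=0.37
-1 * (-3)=3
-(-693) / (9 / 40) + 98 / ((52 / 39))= 6307 / 2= 3153.50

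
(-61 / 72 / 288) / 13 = -61 / 269568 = -0.00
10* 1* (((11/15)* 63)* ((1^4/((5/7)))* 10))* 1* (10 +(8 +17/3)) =153076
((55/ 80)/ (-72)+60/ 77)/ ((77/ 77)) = 0.77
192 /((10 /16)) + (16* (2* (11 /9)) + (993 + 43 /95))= 1145498 /855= 1339.76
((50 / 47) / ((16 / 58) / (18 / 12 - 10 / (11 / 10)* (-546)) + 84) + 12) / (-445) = -75117071373 / 2782654622030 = -0.03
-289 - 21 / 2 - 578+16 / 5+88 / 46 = -200649 / 230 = -872.39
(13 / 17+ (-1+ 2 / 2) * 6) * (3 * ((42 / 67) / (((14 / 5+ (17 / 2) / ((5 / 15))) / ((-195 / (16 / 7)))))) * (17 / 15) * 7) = -2608515 / 75844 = -34.39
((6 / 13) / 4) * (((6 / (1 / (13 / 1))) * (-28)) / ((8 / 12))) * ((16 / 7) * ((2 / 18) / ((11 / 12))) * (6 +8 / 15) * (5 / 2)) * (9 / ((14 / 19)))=-229824 / 11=-20893.09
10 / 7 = 1.43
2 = 2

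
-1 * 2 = -2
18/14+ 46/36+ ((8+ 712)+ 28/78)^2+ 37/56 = 44199553441/85176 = 518920.28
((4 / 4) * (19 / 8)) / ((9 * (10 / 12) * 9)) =19 / 540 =0.04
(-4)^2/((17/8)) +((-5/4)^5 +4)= 147579/17408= 8.48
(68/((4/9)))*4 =612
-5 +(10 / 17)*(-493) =-295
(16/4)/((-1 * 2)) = -2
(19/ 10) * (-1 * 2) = -19/ 5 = -3.80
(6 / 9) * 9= 6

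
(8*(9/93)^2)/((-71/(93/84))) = -18/15407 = -0.00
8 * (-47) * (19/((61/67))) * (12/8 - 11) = 4547156/61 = 74543.54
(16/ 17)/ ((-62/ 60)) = -480/ 527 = -0.91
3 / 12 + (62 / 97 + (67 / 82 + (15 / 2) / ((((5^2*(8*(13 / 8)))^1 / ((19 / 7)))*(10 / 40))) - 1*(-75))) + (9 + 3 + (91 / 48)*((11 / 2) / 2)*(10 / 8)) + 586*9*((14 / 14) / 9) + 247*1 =1290321179059 / 1389722880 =928.47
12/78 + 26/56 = 225/364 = 0.62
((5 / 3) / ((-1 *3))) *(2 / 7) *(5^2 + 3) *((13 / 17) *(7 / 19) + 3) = -42400 / 2907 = -14.59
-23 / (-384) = 23 / 384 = 0.06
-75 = -75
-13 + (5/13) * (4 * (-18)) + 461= 5464/13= 420.31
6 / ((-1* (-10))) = 0.60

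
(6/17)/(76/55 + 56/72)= 2970/18173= 0.16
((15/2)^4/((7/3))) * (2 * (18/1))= 1366875/28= 48816.96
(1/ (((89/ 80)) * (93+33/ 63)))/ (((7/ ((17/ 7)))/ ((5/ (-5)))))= -1020/ 305893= -0.00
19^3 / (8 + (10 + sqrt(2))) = 61731 / 161-6859 * sqrt(2) / 322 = 353.30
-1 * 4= -4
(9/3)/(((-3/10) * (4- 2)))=-5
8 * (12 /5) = 96 /5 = 19.20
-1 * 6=-6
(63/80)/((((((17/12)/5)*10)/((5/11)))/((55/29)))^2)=0.07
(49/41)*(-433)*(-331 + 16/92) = 161440153/943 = 171198.47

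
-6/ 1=-6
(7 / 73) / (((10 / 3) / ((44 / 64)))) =231 / 11680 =0.02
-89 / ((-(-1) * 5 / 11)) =-979 / 5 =-195.80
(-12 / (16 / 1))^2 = 9 / 16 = 0.56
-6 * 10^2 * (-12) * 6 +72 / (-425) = 18359928 / 425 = 43199.83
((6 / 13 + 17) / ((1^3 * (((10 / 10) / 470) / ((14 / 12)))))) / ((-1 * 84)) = -53345 / 468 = -113.99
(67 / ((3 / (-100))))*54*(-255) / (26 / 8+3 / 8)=246024000 / 29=8483586.21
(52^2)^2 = 7311616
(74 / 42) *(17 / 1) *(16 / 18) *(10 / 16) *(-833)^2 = 311754415 / 27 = 11546459.81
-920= -920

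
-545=-545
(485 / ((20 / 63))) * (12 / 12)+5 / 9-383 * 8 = -55285 / 36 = -1535.69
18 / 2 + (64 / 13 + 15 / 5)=16.92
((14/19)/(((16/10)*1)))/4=35/304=0.12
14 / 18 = 7 / 9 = 0.78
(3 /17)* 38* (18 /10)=1026 /85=12.07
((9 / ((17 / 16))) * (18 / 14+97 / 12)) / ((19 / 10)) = 94440 / 2261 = 41.77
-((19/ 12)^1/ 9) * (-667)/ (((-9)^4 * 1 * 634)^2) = 12673/ 1868711880917808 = 0.00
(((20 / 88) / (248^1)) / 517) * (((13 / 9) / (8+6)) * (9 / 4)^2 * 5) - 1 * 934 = -590146447507 / 631848448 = -934.00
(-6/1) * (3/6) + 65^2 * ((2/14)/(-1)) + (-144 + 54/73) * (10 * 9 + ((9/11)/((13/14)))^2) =-142229604058/10449439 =-13611.22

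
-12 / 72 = -0.17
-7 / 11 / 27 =-7 / 297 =-0.02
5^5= 3125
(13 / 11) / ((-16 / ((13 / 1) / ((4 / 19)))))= -3211 / 704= -4.56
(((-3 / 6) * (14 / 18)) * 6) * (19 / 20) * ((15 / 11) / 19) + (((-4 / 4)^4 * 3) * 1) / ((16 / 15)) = 467 / 176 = 2.65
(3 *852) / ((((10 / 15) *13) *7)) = 3834 / 91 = 42.13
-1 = -1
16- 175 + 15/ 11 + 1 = -1723/ 11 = -156.64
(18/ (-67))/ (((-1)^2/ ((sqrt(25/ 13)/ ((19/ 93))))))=-8370 * sqrt(13)/ 16549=-1.82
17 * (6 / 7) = 102 / 7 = 14.57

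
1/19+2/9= 47/171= 0.27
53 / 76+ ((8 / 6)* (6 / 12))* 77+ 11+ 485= 124951 / 228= 548.03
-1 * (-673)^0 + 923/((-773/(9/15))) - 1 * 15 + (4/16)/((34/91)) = -8435109/525640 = -16.05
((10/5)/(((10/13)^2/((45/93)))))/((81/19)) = 3211/8370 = 0.38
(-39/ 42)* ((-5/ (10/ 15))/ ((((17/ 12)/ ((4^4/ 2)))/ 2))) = 149760/ 119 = 1258.49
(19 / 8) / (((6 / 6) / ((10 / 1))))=95 / 4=23.75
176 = 176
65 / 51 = 1.27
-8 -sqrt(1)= -9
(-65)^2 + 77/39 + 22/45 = 2473066/585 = 4227.46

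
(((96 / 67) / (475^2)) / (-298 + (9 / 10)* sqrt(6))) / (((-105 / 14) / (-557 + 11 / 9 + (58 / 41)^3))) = -0.00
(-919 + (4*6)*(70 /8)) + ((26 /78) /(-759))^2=-3675972860 /5184729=-709.00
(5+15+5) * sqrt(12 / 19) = 50 * sqrt(57) / 19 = 19.87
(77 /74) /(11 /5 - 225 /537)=68915 /117956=0.58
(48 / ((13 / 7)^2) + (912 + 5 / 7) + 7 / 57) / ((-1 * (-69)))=2717042 / 202293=13.43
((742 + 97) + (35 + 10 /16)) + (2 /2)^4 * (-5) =6957 /8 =869.62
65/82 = 0.79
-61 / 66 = -0.92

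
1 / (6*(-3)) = -0.06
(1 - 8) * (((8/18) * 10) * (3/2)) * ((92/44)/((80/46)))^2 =-1958887/29040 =-67.45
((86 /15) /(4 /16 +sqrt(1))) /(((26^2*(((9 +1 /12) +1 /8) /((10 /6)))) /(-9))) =-2064 /186745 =-0.01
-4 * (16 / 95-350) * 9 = 1196424 / 95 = 12593.94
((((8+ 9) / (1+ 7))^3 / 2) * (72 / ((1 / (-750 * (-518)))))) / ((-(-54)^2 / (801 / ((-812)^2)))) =-55.91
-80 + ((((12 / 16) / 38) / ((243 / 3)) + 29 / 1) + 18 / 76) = -50.76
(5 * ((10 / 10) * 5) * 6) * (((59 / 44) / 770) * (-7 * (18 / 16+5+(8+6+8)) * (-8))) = 199125 / 484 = 411.42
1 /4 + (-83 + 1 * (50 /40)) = -81.50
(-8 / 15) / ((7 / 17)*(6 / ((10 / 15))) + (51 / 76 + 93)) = -10336 / 1887165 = -0.01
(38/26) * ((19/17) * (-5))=-1805/221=-8.17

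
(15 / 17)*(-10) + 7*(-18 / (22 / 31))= -34851 / 187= -186.37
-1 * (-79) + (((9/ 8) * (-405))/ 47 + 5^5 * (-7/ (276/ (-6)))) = 4711857/ 8648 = 544.85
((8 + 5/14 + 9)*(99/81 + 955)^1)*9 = 1045629/7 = 149375.57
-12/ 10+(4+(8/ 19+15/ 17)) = 4.10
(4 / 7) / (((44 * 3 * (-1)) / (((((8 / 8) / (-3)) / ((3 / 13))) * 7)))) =13 / 297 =0.04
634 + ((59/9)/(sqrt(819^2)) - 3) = 4651160/7371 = 631.01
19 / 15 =1.27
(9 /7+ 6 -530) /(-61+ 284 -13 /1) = -3659 /1470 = -2.49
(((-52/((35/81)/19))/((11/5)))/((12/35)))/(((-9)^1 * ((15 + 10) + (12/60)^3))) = 154375/11462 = 13.47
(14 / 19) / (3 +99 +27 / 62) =868 / 120669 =0.01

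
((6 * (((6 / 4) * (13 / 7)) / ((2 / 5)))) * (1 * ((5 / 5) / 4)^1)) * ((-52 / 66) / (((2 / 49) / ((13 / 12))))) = -76895 / 352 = -218.45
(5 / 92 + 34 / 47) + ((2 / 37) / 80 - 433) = -691502649 / 1599880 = -432.22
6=6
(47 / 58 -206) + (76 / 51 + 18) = -185.70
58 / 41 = 1.41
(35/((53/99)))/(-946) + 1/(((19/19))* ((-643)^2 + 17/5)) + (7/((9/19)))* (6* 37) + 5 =23219104874438/7066935147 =3285.60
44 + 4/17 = 752/17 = 44.24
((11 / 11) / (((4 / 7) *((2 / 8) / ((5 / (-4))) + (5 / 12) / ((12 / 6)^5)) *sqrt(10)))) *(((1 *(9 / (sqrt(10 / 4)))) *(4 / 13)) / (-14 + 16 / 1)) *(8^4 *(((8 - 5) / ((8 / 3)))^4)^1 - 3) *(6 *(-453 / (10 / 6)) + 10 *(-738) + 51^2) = 2542305128832 / 23335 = 108948152.08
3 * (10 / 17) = 30 / 17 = 1.76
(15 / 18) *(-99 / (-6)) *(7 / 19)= 385 / 76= 5.07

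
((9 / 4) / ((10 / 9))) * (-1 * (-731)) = 1480.28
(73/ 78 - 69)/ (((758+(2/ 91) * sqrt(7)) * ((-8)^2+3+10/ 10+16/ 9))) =-183102101/ 142285794208+5309 * sqrt(7)/ 142285794208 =-0.00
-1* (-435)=435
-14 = -14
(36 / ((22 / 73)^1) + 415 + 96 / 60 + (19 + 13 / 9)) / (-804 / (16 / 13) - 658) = -1101868 / 2596275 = -0.42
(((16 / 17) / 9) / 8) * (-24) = -16 / 51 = -0.31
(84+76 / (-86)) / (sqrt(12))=1787*sqrt(3) / 129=23.99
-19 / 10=-1.90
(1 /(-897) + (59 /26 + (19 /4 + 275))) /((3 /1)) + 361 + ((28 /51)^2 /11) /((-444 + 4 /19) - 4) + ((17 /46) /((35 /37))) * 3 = 89390375499773 /195955022340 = 456.18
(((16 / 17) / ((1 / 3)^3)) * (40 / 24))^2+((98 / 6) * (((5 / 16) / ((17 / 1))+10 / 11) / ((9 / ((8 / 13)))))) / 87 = 116090229725 / 64718082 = 1793.78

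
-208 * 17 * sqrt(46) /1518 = -1768 * sqrt(46) /759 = -15.80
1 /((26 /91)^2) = 49 /4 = 12.25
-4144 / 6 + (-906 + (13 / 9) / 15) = -215537 / 135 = -1596.57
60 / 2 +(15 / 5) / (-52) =1557 / 52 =29.94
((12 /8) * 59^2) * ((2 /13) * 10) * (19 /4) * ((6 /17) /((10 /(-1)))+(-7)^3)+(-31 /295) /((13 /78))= -853352866791 /65195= -13089237.93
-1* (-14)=14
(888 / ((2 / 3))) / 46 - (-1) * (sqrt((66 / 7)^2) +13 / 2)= 44.89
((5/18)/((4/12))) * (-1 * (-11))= 55/6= 9.17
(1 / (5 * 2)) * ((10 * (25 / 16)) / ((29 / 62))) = 775 / 232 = 3.34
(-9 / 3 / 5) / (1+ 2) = -1 / 5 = -0.20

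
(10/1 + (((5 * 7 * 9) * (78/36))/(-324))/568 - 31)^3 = -17111741595401066327/1846742145564672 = -9265.91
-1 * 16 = -16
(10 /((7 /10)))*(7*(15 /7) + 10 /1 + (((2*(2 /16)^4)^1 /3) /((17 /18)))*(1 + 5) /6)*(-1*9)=-97920675 /30464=-3214.31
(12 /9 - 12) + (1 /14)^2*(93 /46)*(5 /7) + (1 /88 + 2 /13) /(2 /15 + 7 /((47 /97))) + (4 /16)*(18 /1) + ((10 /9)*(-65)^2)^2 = 82798440377389631221 /3757109648292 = 22037802.49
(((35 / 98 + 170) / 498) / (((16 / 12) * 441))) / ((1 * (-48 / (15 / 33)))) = -1325 / 240506112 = -0.00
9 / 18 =1 / 2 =0.50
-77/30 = -2.57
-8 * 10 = -80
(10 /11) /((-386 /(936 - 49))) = -4435 /2123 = -2.09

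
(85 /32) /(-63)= -85 /2016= -0.04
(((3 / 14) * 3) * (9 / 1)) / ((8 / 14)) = 81 / 8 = 10.12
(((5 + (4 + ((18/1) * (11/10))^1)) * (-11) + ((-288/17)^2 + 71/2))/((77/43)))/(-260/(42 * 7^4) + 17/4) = 10210526214/13616245115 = 0.75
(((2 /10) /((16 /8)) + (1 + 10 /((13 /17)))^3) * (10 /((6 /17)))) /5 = 1041880139 /65910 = 15807.62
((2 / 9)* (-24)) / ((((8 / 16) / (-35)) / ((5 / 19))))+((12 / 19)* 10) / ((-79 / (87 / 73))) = 32263880 / 328719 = 98.15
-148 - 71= -219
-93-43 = -136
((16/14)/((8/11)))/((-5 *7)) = -0.04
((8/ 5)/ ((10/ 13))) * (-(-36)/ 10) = 936/ 125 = 7.49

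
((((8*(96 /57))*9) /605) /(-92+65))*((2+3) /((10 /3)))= -128 /11495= -0.01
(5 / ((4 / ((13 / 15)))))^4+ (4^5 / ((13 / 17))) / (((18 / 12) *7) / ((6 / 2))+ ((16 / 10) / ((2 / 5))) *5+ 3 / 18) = 1109278667 / 19139328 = 57.96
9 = 9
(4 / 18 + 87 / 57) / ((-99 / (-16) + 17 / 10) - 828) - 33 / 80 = -372145187 / 897531120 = -0.41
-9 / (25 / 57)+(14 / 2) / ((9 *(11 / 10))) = -49037 / 2475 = -19.81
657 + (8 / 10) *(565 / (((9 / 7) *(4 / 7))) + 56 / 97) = 5555266 / 4365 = 1272.68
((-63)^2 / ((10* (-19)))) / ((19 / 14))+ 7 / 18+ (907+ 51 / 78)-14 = 185557804 / 211185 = 878.65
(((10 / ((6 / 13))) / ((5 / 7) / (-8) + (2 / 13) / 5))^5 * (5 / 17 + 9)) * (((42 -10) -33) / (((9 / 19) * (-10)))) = -222579103771630121152000000000 / 16300304658921447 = -13654904520438.43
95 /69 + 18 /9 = 233 /69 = 3.38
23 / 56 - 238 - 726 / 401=-5375961 / 22456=-239.40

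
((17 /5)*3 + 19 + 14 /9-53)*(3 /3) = -1001 /45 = -22.24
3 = 3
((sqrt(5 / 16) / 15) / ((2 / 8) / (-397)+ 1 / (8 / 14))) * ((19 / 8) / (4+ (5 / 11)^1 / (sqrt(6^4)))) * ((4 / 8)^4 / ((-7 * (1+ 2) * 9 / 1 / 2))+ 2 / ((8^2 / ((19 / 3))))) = 98986789 * sqrt(5) / 88991118720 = 0.00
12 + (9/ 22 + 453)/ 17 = 14463/ 374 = 38.67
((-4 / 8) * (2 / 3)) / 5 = -1 / 15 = -0.07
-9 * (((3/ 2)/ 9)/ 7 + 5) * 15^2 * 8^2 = -4557600/ 7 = -651085.71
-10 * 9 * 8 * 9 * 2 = -12960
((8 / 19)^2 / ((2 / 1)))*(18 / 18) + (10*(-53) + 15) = -185883 / 361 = -514.91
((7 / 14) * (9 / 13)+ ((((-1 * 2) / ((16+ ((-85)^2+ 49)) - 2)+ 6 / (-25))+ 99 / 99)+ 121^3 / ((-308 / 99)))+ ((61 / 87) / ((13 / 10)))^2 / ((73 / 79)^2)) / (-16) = 77352945289701090941 / 2173488523765650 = 35589.30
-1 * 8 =-8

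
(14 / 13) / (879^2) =14 / 10044333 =0.00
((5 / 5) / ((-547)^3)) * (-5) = 5 / 163667323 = 0.00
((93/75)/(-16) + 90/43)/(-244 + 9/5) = -34667/4165840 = -0.01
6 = 6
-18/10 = -9/5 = -1.80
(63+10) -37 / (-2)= 183 / 2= 91.50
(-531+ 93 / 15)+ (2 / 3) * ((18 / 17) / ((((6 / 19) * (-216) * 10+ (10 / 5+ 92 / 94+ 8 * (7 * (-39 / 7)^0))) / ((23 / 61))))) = -126179674343 / 240433635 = -524.80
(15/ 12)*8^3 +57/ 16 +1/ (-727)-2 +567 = 14057983/ 11632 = 1208.56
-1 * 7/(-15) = 7/15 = 0.47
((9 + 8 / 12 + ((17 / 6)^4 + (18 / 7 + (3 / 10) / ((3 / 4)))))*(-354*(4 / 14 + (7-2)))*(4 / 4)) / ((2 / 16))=-7632857317 / 6615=-1153871.10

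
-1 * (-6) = 6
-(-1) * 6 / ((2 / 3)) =9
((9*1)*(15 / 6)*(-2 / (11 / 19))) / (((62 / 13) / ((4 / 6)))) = -3705 / 341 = -10.87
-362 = -362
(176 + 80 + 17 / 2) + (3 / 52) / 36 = 165049 / 624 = 264.50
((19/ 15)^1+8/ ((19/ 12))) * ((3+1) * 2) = 50.55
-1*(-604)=604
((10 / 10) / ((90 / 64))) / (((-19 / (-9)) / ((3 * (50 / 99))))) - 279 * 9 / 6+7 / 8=-2092247 / 5016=-417.11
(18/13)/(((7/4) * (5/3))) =0.47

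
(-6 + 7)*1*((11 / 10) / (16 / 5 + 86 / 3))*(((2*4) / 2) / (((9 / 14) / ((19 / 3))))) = 2926 / 2151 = 1.36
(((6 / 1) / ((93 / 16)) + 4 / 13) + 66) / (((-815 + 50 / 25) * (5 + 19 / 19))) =-0.01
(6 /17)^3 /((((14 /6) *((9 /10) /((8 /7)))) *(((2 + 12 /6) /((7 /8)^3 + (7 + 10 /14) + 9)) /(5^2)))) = 4123125 /1586032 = 2.60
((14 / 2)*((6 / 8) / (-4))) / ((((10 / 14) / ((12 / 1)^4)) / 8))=-1524096 / 5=-304819.20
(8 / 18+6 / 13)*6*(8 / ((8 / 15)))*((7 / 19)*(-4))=-29680 / 247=-120.16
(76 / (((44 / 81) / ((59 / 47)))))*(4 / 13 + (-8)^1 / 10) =-2905632 / 33605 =-86.46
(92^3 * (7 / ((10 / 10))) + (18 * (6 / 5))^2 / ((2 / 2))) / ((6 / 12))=10902565.12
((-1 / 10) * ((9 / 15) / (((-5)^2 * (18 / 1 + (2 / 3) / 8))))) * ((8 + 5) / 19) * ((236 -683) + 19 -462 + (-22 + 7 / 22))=75699 / 914375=0.08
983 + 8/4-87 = 898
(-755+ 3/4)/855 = -3017/3420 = -0.88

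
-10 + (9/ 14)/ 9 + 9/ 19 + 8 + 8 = 1741/ 266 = 6.55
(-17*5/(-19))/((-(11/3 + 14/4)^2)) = -0.09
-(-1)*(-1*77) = -77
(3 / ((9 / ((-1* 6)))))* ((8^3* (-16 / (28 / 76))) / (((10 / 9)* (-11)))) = -3638.52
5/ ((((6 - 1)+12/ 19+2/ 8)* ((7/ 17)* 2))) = 3230/ 3129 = 1.03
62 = 62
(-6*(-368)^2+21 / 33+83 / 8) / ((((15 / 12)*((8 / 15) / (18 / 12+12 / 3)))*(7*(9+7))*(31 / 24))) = -643526127 / 13888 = -46336.85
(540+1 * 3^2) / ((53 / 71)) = 38979 / 53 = 735.45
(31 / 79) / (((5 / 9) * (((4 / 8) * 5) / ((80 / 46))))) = 4464 / 9085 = 0.49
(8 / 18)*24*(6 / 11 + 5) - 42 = 566 / 33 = 17.15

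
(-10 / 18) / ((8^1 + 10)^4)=-5 / 944784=-0.00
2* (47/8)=47/4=11.75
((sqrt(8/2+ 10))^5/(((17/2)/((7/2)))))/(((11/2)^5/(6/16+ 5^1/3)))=268912 * sqrt(14)/8213601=0.12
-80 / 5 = -16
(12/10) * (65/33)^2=1690/363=4.66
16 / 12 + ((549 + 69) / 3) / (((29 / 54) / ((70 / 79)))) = 2345204 / 6873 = 341.22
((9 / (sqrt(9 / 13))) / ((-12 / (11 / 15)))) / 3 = -11 * sqrt(13) / 180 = -0.22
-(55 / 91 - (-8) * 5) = -3695 / 91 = -40.60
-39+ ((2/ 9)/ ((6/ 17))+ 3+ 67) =854/ 27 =31.63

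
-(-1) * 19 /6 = 3.17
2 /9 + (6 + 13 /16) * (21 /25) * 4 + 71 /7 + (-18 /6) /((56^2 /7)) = 33.25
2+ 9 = 11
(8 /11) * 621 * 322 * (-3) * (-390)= 1871644320 /11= 170149483.64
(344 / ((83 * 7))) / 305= 344 / 177205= 0.00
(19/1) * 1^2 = 19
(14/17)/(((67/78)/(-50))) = -54600/1139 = -47.94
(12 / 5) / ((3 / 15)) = 12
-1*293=-293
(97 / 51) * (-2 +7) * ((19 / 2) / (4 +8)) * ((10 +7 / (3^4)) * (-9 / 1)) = -7528655 / 11016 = -683.43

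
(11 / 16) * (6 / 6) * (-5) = -55 / 16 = -3.44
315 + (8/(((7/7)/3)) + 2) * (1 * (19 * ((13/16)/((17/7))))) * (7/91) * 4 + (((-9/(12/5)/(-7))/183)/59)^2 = 63158997522913/172634931728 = 365.85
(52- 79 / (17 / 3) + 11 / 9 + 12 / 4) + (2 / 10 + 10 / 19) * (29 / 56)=34721233 / 813960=42.66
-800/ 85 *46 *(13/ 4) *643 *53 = -815169680/ 17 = -47951157.65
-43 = -43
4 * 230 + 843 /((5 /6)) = 9658 /5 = 1931.60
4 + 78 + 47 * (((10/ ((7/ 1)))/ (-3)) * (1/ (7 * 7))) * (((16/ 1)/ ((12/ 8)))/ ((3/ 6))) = 223054/ 3087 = 72.26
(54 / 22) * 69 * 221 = 411723 / 11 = 37429.36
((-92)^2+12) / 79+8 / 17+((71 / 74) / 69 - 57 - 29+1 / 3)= 50536365 / 2285786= 22.11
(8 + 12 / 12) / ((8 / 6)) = 27 / 4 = 6.75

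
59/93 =0.63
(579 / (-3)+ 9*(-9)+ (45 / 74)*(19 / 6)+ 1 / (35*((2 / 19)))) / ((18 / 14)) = -469313 / 2220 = -211.40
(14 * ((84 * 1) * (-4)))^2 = 22127616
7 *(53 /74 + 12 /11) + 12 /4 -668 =-531013 /814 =-652.35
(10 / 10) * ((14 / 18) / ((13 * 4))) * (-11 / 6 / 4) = -77 / 11232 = -0.01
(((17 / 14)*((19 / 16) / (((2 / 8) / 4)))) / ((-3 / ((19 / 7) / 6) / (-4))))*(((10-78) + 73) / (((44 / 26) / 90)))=1994525 / 539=3700.42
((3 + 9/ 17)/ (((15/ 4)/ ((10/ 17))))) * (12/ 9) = 640/ 867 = 0.74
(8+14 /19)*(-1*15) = -2490 /19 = -131.05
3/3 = 1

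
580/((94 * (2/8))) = 1160/47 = 24.68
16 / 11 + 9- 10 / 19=2075 / 209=9.93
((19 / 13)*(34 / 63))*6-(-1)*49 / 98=2857 / 546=5.23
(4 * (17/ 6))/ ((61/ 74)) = 2516/ 183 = 13.75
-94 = -94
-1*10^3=-1000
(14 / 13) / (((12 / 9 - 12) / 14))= -147 / 104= -1.41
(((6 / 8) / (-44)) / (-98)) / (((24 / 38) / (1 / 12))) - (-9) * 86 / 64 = 10012483 / 827904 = 12.09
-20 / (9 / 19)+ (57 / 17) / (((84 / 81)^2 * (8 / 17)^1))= -2009383 / 56448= -35.60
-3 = -3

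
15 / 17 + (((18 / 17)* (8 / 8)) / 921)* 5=4635 / 5219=0.89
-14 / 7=-2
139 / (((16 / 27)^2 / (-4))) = -1583.30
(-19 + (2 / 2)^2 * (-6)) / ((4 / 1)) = -6.25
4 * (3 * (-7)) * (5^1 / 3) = -140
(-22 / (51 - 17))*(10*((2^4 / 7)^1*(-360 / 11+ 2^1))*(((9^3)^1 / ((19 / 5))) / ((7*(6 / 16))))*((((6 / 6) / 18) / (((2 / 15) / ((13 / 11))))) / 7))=2847312000 / 1218679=2336.39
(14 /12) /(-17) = -7 /102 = -0.07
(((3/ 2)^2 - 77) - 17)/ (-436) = 367/ 1744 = 0.21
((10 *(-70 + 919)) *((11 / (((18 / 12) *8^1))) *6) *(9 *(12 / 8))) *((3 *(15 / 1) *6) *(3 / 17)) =510609825 / 17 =30035872.06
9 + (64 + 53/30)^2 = 4334.25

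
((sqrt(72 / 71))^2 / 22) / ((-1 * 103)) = -36 / 80443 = -0.00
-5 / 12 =-0.42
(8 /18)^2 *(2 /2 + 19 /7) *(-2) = -832 /567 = -1.47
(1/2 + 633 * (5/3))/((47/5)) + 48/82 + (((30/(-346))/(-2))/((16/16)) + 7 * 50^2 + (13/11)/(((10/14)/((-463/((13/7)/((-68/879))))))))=284378510382016/16116820995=17644.83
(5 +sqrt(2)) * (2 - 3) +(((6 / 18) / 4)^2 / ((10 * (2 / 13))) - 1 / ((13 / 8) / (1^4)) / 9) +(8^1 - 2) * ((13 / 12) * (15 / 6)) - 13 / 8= 119323 / 12480 - sqrt(2)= 8.15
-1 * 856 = -856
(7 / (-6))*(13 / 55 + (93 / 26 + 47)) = -169547 / 2860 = -59.28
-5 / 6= -0.83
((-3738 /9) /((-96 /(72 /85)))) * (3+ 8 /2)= 4361 /170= 25.65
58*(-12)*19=-13224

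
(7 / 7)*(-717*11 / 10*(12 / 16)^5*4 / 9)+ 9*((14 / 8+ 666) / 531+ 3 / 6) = -10174871 / 151040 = -67.37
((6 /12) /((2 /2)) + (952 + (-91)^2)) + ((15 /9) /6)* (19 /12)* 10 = 997693 /108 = 9237.90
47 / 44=1.07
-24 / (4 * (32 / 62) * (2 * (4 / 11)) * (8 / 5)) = -5115 / 512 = -9.99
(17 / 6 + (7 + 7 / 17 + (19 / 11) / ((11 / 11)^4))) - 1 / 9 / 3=120523 / 10098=11.94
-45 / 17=-2.65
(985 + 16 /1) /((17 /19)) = 19019 /17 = 1118.76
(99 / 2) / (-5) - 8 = -179 / 10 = -17.90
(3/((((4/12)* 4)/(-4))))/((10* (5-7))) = 9/20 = 0.45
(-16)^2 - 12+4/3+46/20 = 7429/30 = 247.63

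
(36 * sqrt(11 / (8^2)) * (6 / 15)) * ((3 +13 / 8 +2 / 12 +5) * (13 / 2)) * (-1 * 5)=-9165 * sqrt(11) / 16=-1899.80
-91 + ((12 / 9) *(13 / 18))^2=-65663 / 729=-90.07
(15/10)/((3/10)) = 5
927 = 927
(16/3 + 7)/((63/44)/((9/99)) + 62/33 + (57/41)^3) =112203388/184824643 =0.61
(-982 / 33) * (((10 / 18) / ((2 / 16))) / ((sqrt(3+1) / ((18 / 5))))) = -7856 / 33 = -238.06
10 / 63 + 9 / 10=667 / 630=1.06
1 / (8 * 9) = 1 / 72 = 0.01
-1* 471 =-471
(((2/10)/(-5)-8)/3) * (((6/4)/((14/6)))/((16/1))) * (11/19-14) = 30753/21280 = 1.45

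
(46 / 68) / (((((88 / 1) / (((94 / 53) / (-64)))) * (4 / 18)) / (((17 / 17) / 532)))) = -0.00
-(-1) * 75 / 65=15 / 13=1.15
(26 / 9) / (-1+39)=13 / 171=0.08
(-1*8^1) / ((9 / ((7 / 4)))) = -14 / 9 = -1.56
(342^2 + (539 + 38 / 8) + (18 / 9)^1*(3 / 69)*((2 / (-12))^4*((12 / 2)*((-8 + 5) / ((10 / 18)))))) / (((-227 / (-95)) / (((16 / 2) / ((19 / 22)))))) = 2378356816 / 5221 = 455536.64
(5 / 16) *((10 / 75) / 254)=1 / 6096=0.00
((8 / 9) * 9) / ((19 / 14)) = 112 / 19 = 5.89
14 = 14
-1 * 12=-12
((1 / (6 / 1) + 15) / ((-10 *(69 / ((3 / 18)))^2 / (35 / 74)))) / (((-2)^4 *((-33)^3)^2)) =-637 / 3144975524561198592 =-0.00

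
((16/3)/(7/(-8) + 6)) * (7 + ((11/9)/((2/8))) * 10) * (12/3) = 257536/1107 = 232.64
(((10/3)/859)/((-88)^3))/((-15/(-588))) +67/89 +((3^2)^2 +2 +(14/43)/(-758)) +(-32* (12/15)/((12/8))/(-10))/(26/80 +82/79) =582850441810950151313/6856697600683487040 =85.00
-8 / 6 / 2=-2 / 3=-0.67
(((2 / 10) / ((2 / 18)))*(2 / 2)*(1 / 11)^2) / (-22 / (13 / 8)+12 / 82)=-4797 / 4318490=-0.00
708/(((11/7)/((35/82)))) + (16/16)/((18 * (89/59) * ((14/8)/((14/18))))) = 625289788/3251259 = 192.32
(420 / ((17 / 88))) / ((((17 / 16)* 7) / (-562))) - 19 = -47483251 / 289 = -164301.91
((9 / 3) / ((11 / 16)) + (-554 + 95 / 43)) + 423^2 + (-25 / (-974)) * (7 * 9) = 178383.19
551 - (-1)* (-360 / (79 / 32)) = 32009 / 79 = 405.18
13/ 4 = 3.25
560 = 560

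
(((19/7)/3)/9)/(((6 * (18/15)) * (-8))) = -95/54432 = -0.00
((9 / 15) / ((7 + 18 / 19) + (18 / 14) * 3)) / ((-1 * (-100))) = 399 / 785000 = 0.00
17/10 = 1.70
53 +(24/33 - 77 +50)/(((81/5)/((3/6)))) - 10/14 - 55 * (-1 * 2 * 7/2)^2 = -2643.53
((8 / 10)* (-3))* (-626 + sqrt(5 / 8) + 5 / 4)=7497 / 5- 3* sqrt(10) / 5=1497.50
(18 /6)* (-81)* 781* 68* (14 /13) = -180673416 /13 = -13897955.08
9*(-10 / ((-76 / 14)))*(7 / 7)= 315 / 19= 16.58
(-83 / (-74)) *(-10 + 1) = -747 / 74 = -10.09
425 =425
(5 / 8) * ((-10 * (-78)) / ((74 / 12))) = 2925 / 37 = 79.05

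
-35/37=-0.95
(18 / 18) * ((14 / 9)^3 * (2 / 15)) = 5488 / 10935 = 0.50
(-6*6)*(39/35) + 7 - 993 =-1026.11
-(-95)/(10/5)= 95/2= 47.50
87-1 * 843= -756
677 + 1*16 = 693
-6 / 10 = -3 / 5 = -0.60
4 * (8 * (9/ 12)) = 24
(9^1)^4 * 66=433026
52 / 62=26 / 31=0.84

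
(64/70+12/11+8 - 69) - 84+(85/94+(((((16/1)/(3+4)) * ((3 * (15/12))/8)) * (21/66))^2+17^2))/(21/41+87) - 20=-1824636029603/11426775360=-159.68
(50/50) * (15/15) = 1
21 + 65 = 86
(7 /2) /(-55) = -7 /110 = -0.06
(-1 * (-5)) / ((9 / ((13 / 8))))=65 / 72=0.90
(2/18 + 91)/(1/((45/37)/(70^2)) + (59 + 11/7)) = 1435/64409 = 0.02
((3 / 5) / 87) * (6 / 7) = 6 / 1015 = 0.01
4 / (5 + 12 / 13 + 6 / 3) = 52 / 103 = 0.50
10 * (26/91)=20/7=2.86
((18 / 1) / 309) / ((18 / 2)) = 2 / 309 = 0.01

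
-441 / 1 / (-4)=441 / 4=110.25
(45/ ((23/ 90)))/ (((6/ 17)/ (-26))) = -298350/ 23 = -12971.74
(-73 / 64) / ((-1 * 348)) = 73 / 22272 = 0.00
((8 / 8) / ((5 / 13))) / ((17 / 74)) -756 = -63298 / 85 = -744.68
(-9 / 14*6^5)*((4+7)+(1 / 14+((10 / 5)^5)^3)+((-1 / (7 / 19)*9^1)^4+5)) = -32673802272408 / 16807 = -1944059158.23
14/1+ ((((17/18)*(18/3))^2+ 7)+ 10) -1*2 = 550/9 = 61.11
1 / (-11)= -1 / 11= -0.09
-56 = -56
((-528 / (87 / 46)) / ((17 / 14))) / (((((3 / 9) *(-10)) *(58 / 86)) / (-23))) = -168145824 / 71485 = -2352.18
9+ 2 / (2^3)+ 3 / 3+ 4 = 57 / 4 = 14.25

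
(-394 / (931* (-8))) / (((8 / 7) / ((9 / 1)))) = 1773 / 4256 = 0.42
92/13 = 7.08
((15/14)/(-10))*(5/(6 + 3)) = -5/84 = -0.06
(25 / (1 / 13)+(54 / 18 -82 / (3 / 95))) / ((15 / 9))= -6806 / 5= -1361.20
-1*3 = -3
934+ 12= 946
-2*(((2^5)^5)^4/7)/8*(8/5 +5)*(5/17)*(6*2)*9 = -1129476684803352396733562555990016/119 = -9491400712633213417929097000000.00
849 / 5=169.80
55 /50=11 /10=1.10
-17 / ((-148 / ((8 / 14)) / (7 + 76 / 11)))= 2601 / 2849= 0.91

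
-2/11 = -0.18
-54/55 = -0.98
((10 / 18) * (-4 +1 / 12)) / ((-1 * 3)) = 235 / 324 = 0.73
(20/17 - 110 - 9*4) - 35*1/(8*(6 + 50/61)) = -8229831/56576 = -145.47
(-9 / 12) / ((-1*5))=3 / 20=0.15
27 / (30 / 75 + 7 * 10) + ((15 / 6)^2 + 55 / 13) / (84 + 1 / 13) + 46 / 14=10217533 / 2693152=3.79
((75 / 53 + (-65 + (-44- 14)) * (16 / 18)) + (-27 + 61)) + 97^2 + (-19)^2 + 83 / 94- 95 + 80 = 144706645 / 14946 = 9681.96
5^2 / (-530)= -5 / 106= -0.05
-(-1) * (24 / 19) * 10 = 12.63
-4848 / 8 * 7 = -4242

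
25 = 25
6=6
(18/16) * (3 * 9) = 243/8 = 30.38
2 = 2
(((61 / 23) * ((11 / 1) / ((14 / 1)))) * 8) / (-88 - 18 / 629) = -844118 / 4457285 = -0.19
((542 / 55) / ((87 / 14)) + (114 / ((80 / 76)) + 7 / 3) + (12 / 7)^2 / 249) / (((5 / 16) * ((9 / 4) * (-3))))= -46593718816 / 875726775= -53.21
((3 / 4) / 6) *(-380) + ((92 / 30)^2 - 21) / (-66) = -351383 / 7425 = -47.32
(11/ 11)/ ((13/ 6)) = 0.46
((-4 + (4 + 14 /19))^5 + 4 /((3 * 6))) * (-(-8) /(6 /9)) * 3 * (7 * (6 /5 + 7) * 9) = 8172.31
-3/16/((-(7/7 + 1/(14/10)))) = 7/64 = 0.11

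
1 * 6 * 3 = 18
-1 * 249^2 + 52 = -61949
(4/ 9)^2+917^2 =68112025/ 81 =840889.20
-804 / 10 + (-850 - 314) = -1244.40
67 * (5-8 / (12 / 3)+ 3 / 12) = 871 / 4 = 217.75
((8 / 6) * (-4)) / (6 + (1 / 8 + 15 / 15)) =-128 / 171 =-0.75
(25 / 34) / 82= 25 / 2788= 0.01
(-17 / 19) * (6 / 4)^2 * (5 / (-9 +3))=255 / 152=1.68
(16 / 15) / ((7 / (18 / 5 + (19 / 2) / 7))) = 2776 / 3675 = 0.76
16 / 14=8 / 7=1.14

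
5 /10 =1 /2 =0.50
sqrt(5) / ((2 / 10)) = 5 *sqrt(5) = 11.18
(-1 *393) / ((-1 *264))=131 / 88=1.49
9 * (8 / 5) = 72 / 5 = 14.40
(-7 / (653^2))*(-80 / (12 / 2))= 280 / 1279227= 0.00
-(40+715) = -755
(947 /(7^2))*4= 3788 /49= 77.31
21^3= 9261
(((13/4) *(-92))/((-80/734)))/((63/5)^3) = 2743325/2000376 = 1.37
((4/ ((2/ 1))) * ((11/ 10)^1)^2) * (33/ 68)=3993/ 3400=1.17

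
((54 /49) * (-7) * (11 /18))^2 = 1089 /49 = 22.22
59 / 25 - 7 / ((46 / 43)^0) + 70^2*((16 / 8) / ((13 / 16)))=3918492 / 325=12056.90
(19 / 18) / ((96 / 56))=133 / 216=0.62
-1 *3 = -3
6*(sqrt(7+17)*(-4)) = -48*sqrt(6) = -117.58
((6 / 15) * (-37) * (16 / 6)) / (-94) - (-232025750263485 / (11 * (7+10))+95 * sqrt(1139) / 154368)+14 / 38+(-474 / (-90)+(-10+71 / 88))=1240779413170.56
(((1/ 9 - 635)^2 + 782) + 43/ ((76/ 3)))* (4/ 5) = 2486208937/ 7695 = 323094.08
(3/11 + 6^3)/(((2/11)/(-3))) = -7137/2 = -3568.50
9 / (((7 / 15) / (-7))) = -135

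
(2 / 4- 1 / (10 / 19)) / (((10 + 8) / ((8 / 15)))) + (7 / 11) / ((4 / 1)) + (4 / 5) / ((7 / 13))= 333331 / 207900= 1.60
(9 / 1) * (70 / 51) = 210 / 17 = 12.35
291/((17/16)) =4656/17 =273.88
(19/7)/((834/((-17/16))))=-323/93408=-0.00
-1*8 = -8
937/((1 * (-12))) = -937/12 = -78.08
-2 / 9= -0.22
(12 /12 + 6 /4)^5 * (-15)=-46875 /32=-1464.84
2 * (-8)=-16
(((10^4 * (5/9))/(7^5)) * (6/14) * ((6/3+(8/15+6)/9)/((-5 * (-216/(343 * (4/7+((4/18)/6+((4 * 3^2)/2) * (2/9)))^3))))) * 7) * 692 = 42067663063504000/723486239847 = 58145.77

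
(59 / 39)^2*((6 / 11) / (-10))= -3481 / 27885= -0.12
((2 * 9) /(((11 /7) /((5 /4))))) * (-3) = -945 /22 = -42.95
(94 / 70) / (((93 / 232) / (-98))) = -152656 / 465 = -328.29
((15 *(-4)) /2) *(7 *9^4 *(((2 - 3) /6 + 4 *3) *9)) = -146736765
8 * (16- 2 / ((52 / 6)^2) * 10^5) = -3578368 / 169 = -21173.78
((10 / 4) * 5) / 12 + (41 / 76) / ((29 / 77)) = 32717 / 13224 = 2.47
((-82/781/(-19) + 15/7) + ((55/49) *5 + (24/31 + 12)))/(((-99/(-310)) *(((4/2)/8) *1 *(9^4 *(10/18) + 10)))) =411434608/5846699551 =0.07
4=4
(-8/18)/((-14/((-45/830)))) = -1/581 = -0.00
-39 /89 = -0.44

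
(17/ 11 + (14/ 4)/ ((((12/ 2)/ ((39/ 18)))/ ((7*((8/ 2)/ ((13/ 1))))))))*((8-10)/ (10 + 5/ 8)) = -1352/ 1683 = -0.80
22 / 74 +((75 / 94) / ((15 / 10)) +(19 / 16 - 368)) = -10183119 / 27824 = -365.98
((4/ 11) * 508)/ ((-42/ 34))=-34544/ 231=-149.54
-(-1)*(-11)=-11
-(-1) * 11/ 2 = 11/ 2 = 5.50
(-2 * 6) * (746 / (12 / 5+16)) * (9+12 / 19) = -2047770 / 437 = -4685.97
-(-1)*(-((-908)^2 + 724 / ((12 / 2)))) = -2473754 / 3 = -824584.67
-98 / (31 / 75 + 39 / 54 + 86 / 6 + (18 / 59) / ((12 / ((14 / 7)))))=-2601900 / 412049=-6.31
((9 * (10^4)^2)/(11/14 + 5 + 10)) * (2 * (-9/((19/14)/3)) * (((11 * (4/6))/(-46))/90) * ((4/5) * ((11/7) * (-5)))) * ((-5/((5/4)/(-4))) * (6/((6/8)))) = -312238080000000/96577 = -3233048034.21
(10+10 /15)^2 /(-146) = -512 /657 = -0.78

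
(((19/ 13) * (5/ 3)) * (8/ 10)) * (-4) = -304/ 39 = -7.79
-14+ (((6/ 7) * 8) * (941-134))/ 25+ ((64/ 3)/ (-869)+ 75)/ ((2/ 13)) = 633868979/ 912450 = 694.69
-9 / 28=-0.32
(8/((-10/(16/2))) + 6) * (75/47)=-30/47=-0.64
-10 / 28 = -5 / 14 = -0.36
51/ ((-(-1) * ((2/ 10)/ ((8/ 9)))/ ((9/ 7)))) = 2040/ 7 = 291.43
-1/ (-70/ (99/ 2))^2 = -9801/ 19600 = -0.50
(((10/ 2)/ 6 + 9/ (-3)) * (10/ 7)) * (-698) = 45370/ 21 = 2160.48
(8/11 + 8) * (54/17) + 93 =22575/187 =120.72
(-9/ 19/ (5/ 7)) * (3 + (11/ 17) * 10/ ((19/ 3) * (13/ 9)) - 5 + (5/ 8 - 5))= 11994507/ 3191240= 3.76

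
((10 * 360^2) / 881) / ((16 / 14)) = 1134000 / 881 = 1287.17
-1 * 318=-318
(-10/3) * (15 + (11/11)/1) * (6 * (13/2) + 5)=-7040/3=-2346.67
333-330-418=-415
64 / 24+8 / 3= 16 / 3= 5.33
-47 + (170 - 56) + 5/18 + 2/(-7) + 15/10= 4315/63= 68.49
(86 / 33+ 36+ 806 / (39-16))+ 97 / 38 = 76.20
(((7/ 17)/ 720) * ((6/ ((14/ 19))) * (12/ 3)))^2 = 361/ 1040400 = 0.00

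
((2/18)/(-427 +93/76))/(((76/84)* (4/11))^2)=-5929/2459284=-0.00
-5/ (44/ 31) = -155/ 44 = -3.52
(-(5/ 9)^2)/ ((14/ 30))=-125/ 189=-0.66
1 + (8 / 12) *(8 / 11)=49 / 33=1.48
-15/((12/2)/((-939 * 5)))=23475/2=11737.50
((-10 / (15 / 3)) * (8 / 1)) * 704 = -11264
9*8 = 72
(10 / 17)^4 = 10000 / 83521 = 0.12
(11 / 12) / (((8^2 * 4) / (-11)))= -121 / 3072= -0.04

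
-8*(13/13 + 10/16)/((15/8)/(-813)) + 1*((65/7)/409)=80691117/14315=5636.82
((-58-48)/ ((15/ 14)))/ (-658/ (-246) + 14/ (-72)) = -104304/ 2615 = -39.89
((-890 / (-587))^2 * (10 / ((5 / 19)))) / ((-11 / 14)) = -421397200 / 3790259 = -111.18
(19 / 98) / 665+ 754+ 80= 2860621 / 3430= 834.00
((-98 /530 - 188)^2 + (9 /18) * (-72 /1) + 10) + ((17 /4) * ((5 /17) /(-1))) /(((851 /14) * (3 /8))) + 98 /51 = 35389.43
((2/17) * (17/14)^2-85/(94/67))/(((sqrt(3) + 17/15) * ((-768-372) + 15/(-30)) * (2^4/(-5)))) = 22173525/2027713198-19564875 * sqrt(3)/2027713198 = -0.01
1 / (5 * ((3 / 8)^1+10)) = 8 / 415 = 0.02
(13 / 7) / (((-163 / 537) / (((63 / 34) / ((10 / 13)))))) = -816777 / 55420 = -14.74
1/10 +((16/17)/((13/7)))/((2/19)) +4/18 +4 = 181729/19890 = 9.14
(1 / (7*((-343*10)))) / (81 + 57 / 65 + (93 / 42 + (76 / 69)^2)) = -61893 / 126766681909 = -0.00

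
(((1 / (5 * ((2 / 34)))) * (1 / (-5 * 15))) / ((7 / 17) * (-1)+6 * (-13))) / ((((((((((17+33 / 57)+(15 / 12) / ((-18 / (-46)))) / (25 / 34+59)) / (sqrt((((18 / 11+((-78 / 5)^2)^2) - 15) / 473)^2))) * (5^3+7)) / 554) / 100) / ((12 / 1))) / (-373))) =-42722206857957268944 / 109276934284375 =-390953.56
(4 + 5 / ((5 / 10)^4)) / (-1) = -84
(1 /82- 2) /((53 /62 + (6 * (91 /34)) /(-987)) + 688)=-4037347 /1399071085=-0.00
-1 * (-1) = 1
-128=-128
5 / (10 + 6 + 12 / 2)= 5 / 22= 0.23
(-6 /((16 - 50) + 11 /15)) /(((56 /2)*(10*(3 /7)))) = 0.00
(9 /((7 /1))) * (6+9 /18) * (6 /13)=27 /7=3.86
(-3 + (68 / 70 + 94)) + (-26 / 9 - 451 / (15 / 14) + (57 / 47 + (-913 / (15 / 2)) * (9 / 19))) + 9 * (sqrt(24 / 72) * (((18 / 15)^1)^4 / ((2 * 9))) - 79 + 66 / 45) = -305514833 / 281295 + 216 * sqrt(3) / 625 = -1085.50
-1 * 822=-822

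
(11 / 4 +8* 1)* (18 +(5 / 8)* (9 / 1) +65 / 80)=16813 / 64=262.70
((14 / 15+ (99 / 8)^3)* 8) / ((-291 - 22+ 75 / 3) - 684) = -14561653 / 933120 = -15.61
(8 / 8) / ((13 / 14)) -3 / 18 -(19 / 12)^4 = -1448797 / 269568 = -5.37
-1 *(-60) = 60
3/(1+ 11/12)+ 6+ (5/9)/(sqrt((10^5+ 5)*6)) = sqrt(66670)/360018+ 174/23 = 7.57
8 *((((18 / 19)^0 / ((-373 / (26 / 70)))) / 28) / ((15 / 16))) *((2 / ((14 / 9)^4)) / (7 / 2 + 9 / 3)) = -17496 / 1097076925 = -0.00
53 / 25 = 2.12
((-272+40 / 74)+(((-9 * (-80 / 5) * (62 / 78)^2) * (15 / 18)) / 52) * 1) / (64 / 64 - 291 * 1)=32922217 / 35360715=0.93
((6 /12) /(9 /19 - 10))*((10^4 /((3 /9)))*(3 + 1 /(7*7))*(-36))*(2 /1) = 342424.17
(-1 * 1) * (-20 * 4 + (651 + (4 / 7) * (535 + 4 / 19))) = -116619 / 133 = -876.83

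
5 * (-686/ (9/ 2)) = -6860/ 9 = -762.22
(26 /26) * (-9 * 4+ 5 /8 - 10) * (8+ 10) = -3267 /4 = -816.75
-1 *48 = -48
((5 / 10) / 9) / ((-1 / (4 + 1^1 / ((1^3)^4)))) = -5 / 18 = -0.28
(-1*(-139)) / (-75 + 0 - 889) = -0.14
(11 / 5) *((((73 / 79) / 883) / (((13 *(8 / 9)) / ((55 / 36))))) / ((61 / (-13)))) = -8833 / 136165664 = -0.00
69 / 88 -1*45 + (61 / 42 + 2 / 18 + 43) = 0.35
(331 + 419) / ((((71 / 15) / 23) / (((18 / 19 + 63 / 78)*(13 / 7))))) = 112168125 / 9443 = 11878.44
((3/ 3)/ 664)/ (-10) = -1/ 6640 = -0.00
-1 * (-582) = 582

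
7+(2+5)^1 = 14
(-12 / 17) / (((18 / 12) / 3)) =-24 / 17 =-1.41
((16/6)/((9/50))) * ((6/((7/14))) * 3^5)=43200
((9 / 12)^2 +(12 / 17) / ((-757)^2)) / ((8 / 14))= 613736823 / 623477312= 0.98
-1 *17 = -17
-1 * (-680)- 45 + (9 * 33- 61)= 871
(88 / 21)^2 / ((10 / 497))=274912 / 315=872.74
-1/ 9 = -0.11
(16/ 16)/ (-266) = -1/ 266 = -0.00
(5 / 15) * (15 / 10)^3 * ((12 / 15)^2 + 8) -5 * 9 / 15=168 / 25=6.72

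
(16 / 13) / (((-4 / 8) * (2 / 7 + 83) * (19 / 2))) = -448 / 144001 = -0.00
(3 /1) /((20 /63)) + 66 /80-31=-20.72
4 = 4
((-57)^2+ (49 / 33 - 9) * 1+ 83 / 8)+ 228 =918683 / 264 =3479.86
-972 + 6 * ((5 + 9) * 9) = -216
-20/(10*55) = -2/55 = -0.04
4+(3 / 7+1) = 38 / 7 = 5.43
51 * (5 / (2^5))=7.97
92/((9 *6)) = 46/27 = 1.70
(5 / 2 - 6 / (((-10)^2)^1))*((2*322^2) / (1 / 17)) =215040616 / 25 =8601624.64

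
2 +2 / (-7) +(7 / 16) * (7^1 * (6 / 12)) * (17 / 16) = 11975 / 3584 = 3.34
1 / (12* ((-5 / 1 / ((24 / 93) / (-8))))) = 1 / 1860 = 0.00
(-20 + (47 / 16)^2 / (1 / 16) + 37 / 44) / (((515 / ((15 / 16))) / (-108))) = -1695087 / 72512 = -23.38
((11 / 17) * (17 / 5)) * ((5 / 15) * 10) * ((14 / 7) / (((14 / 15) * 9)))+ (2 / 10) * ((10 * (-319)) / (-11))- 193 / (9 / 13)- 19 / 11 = -152986 / 693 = -220.76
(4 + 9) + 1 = 14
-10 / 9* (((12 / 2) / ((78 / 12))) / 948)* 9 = -10 / 1027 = -0.01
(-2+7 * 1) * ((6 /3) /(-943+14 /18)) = -9 /848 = -0.01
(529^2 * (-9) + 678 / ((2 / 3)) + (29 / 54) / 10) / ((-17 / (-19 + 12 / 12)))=-1359478051 / 510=-2665643.24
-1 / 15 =-0.07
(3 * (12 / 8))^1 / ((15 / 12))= 18 / 5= 3.60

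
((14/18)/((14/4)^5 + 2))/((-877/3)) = -0.00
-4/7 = -0.57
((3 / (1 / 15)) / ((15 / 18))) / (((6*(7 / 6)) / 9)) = 486 / 7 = 69.43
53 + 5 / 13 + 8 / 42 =14626 / 273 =53.58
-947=-947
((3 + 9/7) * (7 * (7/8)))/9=35/12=2.92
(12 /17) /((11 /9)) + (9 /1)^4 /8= 1227771 /1496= 820.70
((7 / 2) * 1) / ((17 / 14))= 49 / 17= 2.88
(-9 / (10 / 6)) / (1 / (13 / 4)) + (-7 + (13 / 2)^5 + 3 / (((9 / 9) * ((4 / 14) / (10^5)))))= 169852537 / 160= 1061578.36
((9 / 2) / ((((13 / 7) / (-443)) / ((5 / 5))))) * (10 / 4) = -139545 / 52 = -2683.56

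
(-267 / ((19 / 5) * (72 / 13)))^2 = 33466225 / 207936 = 160.94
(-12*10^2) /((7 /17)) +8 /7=-20392 /7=-2913.14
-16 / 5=-3.20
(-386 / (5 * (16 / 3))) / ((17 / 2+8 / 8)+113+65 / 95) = -11001 / 93620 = -0.12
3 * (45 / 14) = 135 / 14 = 9.64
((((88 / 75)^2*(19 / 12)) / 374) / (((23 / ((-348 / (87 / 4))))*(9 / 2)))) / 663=-53504 / 39371011875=-0.00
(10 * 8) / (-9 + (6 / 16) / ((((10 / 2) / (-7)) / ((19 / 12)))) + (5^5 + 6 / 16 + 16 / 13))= 166400 / 6482891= 0.03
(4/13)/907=4/11791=0.00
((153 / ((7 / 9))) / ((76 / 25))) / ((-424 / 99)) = -15.11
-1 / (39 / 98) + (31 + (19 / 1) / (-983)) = 1091372 / 38337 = 28.47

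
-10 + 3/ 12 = -39/ 4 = -9.75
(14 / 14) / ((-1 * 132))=-1 / 132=-0.01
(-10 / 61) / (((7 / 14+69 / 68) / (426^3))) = -52569967680 / 6283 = -8367016.98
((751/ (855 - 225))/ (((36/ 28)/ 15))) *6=751/ 9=83.44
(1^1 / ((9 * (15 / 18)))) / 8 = 1 / 60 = 0.02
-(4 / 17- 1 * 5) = 81 / 17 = 4.76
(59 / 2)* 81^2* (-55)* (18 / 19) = -191614005 / 19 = -10084947.63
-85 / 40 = -2.12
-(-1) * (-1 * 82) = -82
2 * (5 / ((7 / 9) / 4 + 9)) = 360 / 331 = 1.09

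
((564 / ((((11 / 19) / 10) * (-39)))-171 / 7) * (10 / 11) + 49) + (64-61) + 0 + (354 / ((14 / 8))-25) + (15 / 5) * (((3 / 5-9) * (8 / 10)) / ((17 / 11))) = -154657609 / 4679675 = -33.05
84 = 84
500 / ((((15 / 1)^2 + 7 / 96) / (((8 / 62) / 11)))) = 0.03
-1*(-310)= 310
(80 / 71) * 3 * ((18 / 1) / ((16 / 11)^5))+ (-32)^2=2404106557 / 2326528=1033.35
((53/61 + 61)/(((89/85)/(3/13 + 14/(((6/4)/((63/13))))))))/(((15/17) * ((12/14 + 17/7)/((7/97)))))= 10528391958/157457287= 66.87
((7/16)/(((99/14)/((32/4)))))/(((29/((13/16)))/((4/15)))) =637/172260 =0.00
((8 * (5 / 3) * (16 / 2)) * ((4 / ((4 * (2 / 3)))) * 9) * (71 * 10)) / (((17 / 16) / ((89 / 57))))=485299200 / 323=1502474.30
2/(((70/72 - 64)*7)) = -72/15883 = -0.00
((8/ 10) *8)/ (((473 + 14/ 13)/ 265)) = 22048/ 6163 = 3.58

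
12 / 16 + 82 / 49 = 475 / 196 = 2.42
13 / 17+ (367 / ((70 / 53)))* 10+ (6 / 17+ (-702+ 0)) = 247262 / 119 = 2077.83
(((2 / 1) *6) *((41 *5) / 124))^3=232608375 / 29791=7808.01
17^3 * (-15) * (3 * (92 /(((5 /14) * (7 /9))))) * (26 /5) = -1903807152 /5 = -380761430.40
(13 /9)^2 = 169 /81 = 2.09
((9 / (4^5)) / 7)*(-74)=-333 / 3584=-0.09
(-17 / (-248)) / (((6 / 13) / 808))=22321 / 186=120.01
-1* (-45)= 45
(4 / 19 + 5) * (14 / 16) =693 / 152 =4.56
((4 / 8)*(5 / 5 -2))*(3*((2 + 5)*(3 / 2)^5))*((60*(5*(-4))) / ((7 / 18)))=492075 / 2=246037.50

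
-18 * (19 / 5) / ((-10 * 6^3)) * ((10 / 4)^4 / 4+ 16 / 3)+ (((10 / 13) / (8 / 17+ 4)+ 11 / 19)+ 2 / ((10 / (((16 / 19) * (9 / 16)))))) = 37670287 / 28454400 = 1.32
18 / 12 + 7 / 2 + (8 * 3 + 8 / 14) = 207 / 7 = 29.57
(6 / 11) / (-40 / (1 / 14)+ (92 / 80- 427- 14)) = -120 / 219967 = -0.00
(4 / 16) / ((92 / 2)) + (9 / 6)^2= 415 / 184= 2.26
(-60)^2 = 3600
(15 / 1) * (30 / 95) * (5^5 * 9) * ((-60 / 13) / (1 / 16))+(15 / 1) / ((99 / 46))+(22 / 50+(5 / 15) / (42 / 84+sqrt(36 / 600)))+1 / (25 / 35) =-668249342018 / 67925 - 10 * sqrt(6) / 57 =-9838047.42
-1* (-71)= 71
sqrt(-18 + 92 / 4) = 2.24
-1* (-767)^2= -588289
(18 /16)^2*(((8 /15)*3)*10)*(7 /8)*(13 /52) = 567 /128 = 4.43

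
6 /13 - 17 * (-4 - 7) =2437 /13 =187.46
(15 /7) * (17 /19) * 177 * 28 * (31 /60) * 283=26397957 /19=1389366.16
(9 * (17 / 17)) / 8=9 / 8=1.12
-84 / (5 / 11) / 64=-231 / 80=-2.89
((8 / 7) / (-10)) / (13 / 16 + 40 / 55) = -704 / 9485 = -0.07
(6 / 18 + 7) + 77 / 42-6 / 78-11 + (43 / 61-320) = -1528295 / 4758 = -321.21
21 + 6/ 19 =405/ 19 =21.32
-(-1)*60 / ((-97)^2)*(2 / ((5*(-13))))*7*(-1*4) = 672 / 122317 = 0.01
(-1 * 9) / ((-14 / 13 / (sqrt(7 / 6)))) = 9.03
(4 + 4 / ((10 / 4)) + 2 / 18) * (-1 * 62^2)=-987908 / 45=-21953.51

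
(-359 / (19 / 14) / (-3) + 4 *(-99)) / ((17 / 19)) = -17546 / 51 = -344.04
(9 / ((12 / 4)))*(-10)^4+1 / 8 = 240001 / 8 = 30000.12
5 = 5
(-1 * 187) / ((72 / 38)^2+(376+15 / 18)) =-405042 / 823997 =-0.49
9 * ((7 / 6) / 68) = 21 / 136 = 0.15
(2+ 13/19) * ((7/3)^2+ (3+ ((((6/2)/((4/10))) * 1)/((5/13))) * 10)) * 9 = 93381/19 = 4914.79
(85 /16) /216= 0.02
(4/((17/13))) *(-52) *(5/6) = -6760/51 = -132.55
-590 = -590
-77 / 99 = -0.78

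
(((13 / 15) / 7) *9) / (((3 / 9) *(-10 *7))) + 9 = 21933 / 2450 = 8.95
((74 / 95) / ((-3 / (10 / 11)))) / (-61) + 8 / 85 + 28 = 91346416 / 3250995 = 28.10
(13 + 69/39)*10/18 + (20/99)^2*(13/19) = 19930960/2420847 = 8.23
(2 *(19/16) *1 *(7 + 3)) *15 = 1425/4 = 356.25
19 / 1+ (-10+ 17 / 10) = 107 / 10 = 10.70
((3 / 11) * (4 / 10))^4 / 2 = 648 / 9150625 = 0.00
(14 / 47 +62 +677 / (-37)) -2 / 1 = 42.00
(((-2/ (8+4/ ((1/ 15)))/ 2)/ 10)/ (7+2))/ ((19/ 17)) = -1/ 6840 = -0.00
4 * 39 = 156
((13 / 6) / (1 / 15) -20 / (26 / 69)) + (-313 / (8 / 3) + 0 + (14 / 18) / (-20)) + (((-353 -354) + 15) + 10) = -3837557 / 4680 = -819.99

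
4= 4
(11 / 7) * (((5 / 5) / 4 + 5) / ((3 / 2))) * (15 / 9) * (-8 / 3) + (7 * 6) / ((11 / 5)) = -530 / 99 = -5.35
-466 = -466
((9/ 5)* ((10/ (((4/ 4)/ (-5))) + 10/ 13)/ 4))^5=-1981355655168/ 371293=-5336366.85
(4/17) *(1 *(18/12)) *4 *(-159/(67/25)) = -95400/1139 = -83.76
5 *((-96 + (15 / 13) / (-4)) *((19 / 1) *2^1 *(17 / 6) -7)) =-1260095 / 26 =-48465.19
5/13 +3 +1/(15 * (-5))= 3287/975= 3.37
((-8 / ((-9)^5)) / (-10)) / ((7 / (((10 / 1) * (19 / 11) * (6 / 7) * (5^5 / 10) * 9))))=-95000 / 1178793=-0.08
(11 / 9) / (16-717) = -11 / 6309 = -0.00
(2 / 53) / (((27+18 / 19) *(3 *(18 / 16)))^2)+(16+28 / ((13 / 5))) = 3791156851340 / 141623653041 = 26.77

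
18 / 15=1.20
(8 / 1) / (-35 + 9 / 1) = -0.31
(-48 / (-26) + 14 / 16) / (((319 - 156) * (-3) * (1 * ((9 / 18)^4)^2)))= -9056 / 6357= -1.42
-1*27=-27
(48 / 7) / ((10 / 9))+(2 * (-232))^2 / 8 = 942136 / 35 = 26918.17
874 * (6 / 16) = 1311 / 4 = 327.75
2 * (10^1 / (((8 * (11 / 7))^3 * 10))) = 343 / 340736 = 0.00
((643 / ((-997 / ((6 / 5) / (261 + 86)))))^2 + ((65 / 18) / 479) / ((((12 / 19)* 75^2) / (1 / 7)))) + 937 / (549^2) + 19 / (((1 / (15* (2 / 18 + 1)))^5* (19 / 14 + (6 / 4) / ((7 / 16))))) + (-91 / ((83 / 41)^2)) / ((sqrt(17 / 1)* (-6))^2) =538412937664828862618359704544804301 / 105454449263983907517854067000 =5105644.58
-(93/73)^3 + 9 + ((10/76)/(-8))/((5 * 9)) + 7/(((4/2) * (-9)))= 2321376917/354783504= 6.54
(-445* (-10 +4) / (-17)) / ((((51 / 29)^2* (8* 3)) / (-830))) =155311675 / 88434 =1756.24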